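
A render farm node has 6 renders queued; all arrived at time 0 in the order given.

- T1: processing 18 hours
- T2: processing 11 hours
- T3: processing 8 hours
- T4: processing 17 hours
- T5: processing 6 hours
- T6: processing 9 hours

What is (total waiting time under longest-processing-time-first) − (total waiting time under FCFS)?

19

LPT (decreasing processing time): T1 T4 T2 T6 T3 T5.
T1: waits 0, runs 0→18
T4: waits 18, runs 18→35
T2: waits 35, runs 35→46
T6: waits 46, runs 46→55
T3: waits 55, runs 55→63
T5: waits 63, runs 63→69
Sum = 0+18+35+46+55+63 = 217.
FIFO (arrival order): T1 T2 T3 T4 T5 T6.
T1: waits 0, runs 0→18
T2: waits 18, runs 18→29
T3: waits 29, runs 29→37
T4: waits 37, runs 37→54
T5: waits 54, runs 54→60
T6: waits 60, runs 60→69
Sum = 0+18+29+37+54+60 = 198.
Difference = 217 − 198 = 19.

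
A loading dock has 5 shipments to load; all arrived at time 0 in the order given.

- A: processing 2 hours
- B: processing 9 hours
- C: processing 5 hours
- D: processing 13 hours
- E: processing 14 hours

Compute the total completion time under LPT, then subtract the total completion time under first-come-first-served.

60

LPT (decreasing processing time): E D B C A.
E: 0→14
D: 14→27
B: 27→36
C: 36→41
A: 41→43
Sum = 14+27+36+41+43 = 161.
FIFO (arrival order): A B C D E.
A: 0→2
B: 2→11
C: 11→16
D: 16→29
E: 29→43
Sum = 2+11+16+29+43 = 101.
Difference = 161 − 101 = 60.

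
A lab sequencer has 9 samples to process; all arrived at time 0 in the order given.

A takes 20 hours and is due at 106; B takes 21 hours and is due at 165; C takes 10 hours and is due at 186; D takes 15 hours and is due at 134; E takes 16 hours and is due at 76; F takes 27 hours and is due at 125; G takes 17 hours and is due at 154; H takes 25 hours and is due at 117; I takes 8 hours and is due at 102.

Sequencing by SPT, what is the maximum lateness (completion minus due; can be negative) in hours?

34

SPT (increasing processing time): I C D E G A B H F.
I: 0→8, due 102, lateness -94
C: 8→18, due 186, lateness -168
D: 18→33, due 134, lateness -101
E: 33→49, due 76, lateness -27
G: 49→66, due 154, lateness -88
A: 66→86, due 106, lateness -20
B: 86→107, due 165, lateness -58
H: 107→132, due 117, lateness 15
F: 132→159, due 125, lateness 34
Maximum = 34.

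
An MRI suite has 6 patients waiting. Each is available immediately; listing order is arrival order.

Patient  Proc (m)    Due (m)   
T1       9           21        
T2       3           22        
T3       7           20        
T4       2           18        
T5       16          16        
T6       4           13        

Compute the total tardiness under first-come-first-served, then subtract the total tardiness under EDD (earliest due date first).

-1

FIFO (arrival order): T1 T2 T3 T4 T5 T6.
T1: 0→9, due 21, tardiness 0
T2: 9→12, due 22, tardiness 0
T3: 12→19, due 20, tardiness 0
T4: 19→21, due 18, tardiness 3
T5: 21→37, due 16, tardiness 21
T6: 37→41, due 13, tardiness 28
Sum = 0+0+0+3+21+28 = 52.
EDD (increasing due date): T6 T5 T4 T3 T1 T2.
T6: 0→4, due 13, tardiness 0
T5: 4→20, due 16, tardiness 4
T4: 20→22, due 18, tardiness 4
T3: 22→29, due 20, tardiness 9
T1: 29→38, due 21, tardiness 17
T2: 38→41, due 22, tardiness 19
Sum = 0+4+4+9+17+19 = 53.
Difference = 52 − 53 = -1.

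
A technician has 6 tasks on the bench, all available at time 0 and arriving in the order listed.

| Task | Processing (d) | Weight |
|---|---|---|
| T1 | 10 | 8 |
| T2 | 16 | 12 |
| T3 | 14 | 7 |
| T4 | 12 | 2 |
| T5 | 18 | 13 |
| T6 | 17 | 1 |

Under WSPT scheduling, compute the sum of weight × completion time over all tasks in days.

WSPT (decreasing weight/processing-time ratio): T1 T2 T5 T3 T4 T6.
T1: finishes 10, weight 8, w·C = 80
T2: finishes 26, weight 12, w·C = 312
T5: finishes 44, weight 13, w·C = 572
T3: finishes 58, weight 7, w·C = 406
T4: finishes 70, weight 2, w·C = 140
T6: finishes 87, weight 1, w·C = 87
Sum = 80+312+572+406+140+87 = 1597.

1597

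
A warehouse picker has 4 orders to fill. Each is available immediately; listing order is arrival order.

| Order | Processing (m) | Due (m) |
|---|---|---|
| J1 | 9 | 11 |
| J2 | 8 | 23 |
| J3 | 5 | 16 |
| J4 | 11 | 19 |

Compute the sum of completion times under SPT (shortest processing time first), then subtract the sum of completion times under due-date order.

-8

SPT (increasing processing time): J3 J2 J1 J4.
J3: 0→5
J2: 5→13
J1: 13→22
J4: 22→33
Sum = 5+13+22+33 = 73.
EDD (increasing due date): J1 J3 J4 J2.
J1: 0→9
J3: 9→14
J4: 14→25
J2: 25→33
Sum = 9+14+25+33 = 81.
Difference = 73 − 81 = -8.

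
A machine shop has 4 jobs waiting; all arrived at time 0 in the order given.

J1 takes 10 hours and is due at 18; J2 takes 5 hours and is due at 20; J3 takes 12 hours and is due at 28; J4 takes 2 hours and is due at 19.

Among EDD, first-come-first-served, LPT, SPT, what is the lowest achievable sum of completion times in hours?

55

EDD (increasing due date): J1 J4 J2 J3.
J1: 0→10
J4: 10→12
J2: 12→17
J3: 17→29
Sum = 10+12+17+29 = 68.
FIFO (arrival order): J1 J2 J3 J4.
J1: 0→10
J2: 10→15
J3: 15→27
J4: 27→29
Sum = 10+15+27+29 = 81.
LPT (decreasing processing time): J3 J1 J2 J4.
J3: 0→12
J1: 12→22
J2: 22→27
J4: 27→29
Sum = 12+22+27+29 = 90.
SPT (increasing processing time): J4 J2 J1 J3.
J4: 0→2
J2: 2→7
J1: 7→17
J3: 17→29
Sum = 2+7+17+29 = 55.
EDD 68, FIFO 81, LPT 90, SPT 55 → minimum 55.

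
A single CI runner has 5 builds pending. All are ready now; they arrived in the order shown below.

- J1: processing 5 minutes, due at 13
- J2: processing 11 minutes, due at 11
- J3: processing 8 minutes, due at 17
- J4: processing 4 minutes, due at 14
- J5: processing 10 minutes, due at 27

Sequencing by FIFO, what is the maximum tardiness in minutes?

FIFO (arrival order): J1 J2 J3 J4 J5.
J1: 0→5, due 13, tardiness 0
J2: 5→16, due 11, tardiness 5
J3: 16→24, due 17, tardiness 7
J4: 24→28, due 14, tardiness 14
J5: 28→38, due 27, tardiness 11
Maximum = 14.

14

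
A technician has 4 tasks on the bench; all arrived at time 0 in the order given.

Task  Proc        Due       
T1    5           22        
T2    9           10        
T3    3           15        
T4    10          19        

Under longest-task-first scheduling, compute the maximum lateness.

12

LPT (decreasing processing time): T4 T2 T1 T3.
T4: 0→10, due 19, lateness -9
T2: 10→19, due 10, lateness 9
T1: 19→24, due 22, lateness 2
T3: 24→27, due 15, lateness 12
Maximum = 12.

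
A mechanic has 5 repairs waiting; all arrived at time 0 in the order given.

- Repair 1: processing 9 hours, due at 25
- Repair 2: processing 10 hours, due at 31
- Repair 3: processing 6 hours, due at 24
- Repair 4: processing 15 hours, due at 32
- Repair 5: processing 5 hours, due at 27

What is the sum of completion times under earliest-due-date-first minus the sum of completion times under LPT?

EDD (increasing due date): Repair 3 Repair 1 Repair 5 Repair 2 Repair 4.
Repair 3: 0→6
Repair 1: 6→15
Repair 5: 15→20
Repair 2: 20→30
Repair 4: 30→45
Sum = 6+15+20+30+45 = 116.
LPT (decreasing processing time): Repair 4 Repair 2 Repair 1 Repair 3 Repair 5.
Repair 4: 0→15
Repair 2: 15→25
Repair 1: 25→34
Repair 3: 34→40
Repair 5: 40→45
Sum = 15+25+34+40+45 = 159.
Difference = 116 − 159 = -43.

-43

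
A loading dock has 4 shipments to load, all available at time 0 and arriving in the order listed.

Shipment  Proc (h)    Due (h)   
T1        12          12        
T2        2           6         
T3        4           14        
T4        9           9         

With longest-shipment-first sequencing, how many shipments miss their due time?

LPT (decreasing processing time): T1 T4 T3 T2.
T1: 0→12, due 12, tardiness 0
T4: 12→21, due 9, tardiness 12
T3: 21→25, due 14, tardiness 11
T2: 25→27, due 6, tardiness 21
Late shipments: 3.

3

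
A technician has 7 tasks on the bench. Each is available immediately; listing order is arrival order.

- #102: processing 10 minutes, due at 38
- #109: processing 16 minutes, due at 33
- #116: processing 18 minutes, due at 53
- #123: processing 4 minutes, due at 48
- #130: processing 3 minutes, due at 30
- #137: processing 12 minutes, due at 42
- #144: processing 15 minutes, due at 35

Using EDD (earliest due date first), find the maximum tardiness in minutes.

25

EDD (increasing due date): #130 #109 #144 #102 #137 #123 #116.
#130: 0→3, due 30, tardiness 0
#109: 3→19, due 33, tardiness 0
#144: 19→34, due 35, tardiness 0
#102: 34→44, due 38, tardiness 6
#137: 44→56, due 42, tardiness 14
#123: 56→60, due 48, tardiness 12
#116: 60→78, due 53, tardiness 25
Maximum = 25.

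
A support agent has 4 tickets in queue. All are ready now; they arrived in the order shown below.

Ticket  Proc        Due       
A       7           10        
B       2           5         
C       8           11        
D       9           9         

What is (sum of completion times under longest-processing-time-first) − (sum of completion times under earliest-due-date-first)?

19

LPT (decreasing processing time): D C A B.
D: 0→9
C: 9→17
A: 17→24
B: 24→26
Sum = 9+17+24+26 = 76.
EDD (increasing due date): B D A C.
B: 0→2
D: 2→11
A: 11→18
C: 18→26
Sum = 2+11+18+26 = 57.
Difference = 76 − 57 = 19.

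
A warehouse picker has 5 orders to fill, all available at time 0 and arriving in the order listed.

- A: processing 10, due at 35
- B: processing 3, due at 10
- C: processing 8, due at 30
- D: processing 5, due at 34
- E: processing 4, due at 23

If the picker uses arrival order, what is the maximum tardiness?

7

FIFO (arrival order): A B C D E.
A: 0→10, due 35, tardiness 0
B: 10→13, due 10, tardiness 3
C: 13→21, due 30, tardiness 0
D: 21→26, due 34, tardiness 0
E: 26→30, due 23, tardiness 7
Maximum = 7.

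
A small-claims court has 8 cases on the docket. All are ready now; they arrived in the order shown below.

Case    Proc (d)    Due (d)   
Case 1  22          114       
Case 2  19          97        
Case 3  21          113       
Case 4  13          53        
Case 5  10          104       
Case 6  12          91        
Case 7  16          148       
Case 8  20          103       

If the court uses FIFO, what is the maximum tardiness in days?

FIFO (arrival order): Case 1 Case 2 Case 3 Case 4 Case 5 Case 6 Case 7 Case 8.
Case 1: 0→22, due 114, tardiness 0
Case 2: 22→41, due 97, tardiness 0
Case 3: 41→62, due 113, tardiness 0
Case 4: 62→75, due 53, tardiness 22
Case 5: 75→85, due 104, tardiness 0
Case 6: 85→97, due 91, tardiness 6
Case 7: 97→113, due 148, tardiness 0
Case 8: 113→133, due 103, tardiness 30
Maximum = 30.

30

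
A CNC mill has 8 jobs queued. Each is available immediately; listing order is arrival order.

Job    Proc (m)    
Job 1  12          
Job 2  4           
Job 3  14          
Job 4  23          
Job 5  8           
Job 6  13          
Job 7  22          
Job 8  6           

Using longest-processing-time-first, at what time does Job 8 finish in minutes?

98

LPT (decreasing processing time): Job 4 Job 7 Job 3 Job 6 Job 1 Job 5 Job 8 Job 2.
Job 4: 0→23
Job 7: 23→45
Job 3: 45→59
Job 6: 59→72
Job 1: 72→84
Job 5: 84→92
Job 8: 92→98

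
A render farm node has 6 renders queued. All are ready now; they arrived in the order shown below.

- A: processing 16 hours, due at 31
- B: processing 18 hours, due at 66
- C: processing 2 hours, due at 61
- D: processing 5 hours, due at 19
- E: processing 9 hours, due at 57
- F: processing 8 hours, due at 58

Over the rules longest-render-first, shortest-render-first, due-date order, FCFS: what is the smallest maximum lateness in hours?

-8

LPT (decreasing processing time): B A E F D C.
B: 0→18, due 66, lateness -48
A: 18→34, due 31, lateness 3
E: 34→43, due 57, lateness -14
F: 43→51, due 58, lateness -7
D: 51→56, due 19, lateness 37
C: 56→58, due 61, lateness -3
Maximum = 37.
SPT (increasing processing time): C D F E A B.
C: 0→2, due 61, lateness -59
D: 2→7, due 19, lateness -12
F: 7→15, due 58, lateness -43
E: 15→24, due 57, lateness -33
A: 24→40, due 31, lateness 9
B: 40→58, due 66, lateness -8
Maximum = 9.
EDD (increasing due date): D A E F C B.
D: 0→5, due 19, lateness -14
A: 5→21, due 31, lateness -10
E: 21→30, due 57, lateness -27
F: 30→38, due 58, lateness -20
C: 38→40, due 61, lateness -21
B: 40→58, due 66, lateness -8
Maximum = -8.
FIFO (arrival order): A B C D E F.
A: 0→16, due 31, lateness -15
B: 16→34, due 66, lateness -32
C: 34→36, due 61, lateness -25
D: 36→41, due 19, lateness 22
E: 41→50, due 57, lateness -7
F: 50→58, due 58, lateness 0
Maximum = 22.
LPT 37, SPT 9, EDD -8, FIFO 22 → minimum -8.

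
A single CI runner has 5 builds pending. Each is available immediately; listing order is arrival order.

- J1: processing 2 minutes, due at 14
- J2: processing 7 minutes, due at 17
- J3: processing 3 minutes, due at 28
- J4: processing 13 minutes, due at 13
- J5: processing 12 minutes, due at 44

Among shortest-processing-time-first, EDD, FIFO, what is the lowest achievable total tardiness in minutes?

SPT (increasing processing time): J1 J3 J2 J5 J4.
J1: 0→2, due 14, tardiness 0
J3: 2→5, due 28, tardiness 0
J2: 5→12, due 17, tardiness 0
J5: 12→24, due 44, tardiness 0
J4: 24→37, due 13, tardiness 24
Sum = 0+0+0+0+24 = 24.
EDD (increasing due date): J4 J1 J2 J3 J5.
J4: 0→13, due 13, tardiness 0
J1: 13→15, due 14, tardiness 1
J2: 15→22, due 17, tardiness 5
J3: 22→25, due 28, tardiness 0
J5: 25→37, due 44, tardiness 0
Sum = 0+1+5+0+0 = 6.
FIFO (arrival order): J1 J2 J3 J4 J5.
J1: 0→2, due 14, tardiness 0
J2: 2→9, due 17, tardiness 0
J3: 9→12, due 28, tardiness 0
J4: 12→25, due 13, tardiness 12
J5: 25→37, due 44, tardiness 0
Sum = 0+0+0+12+0 = 12.
SPT 24, EDD 6, FIFO 12 → minimum 6.

6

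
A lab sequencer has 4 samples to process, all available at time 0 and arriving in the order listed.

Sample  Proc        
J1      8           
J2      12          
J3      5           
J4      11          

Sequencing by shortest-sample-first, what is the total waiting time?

SPT (increasing processing time): J3 J1 J4 J2.
J3: waits 0, runs 0→5
J1: waits 5, runs 5→13
J4: waits 13, runs 13→24
J2: waits 24, runs 24→36
Sum = 0+5+13+24 = 42.

42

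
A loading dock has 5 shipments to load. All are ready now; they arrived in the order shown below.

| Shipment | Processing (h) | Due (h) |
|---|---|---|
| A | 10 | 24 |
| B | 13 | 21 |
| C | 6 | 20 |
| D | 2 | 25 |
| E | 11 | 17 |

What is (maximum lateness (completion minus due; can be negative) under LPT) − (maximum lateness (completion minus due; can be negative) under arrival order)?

LPT (decreasing processing time): B E A C D.
B: 0→13, due 21, lateness -8
E: 13→24, due 17, lateness 7
A: 24→34, due 24, lateness 10
C: 34→40, due 20, lateness 20
D: 40→42, due 25, lateness 17
Maximum = 20.
FIFO (arrival order): A B C D E.
A: 0→10, due 24, lateness -14
B: 10→23, due 21, lateness 2
C: 23→29, due 20, lateness 9
D: 29→31, due 25, lateness 6
E: 31→42, due 17, lateness 25
Maximum = 25.
Difference = 20 − 25 = -5.

-5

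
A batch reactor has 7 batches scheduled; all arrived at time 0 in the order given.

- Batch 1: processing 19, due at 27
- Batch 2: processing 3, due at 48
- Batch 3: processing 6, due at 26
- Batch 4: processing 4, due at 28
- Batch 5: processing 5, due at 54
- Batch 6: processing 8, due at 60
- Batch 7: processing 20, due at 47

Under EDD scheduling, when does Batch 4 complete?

29

EDD (increasing due date): Batch 3 Batch 1 Batch 4 Batch 7 Batch 2 Batch 5 Batch 6.
Batch 3: 0→6
Batch 1: 6→25
Batch 4: 25→29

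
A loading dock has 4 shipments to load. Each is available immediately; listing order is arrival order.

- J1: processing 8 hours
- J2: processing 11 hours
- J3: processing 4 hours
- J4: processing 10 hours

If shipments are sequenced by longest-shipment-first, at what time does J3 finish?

33

LPT (decreasing processing time): J2 J4 J1 J3.
J2: 0→11
J4: 11→21
J1: 21→29
J3: 29→33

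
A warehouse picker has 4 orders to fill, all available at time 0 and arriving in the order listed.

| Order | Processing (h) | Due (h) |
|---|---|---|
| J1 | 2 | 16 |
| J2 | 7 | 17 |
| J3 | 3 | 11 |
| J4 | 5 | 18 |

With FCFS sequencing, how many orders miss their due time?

FIFO (arrival order): J1 J2 J3 J4.
J1: 0→2, due 16, tardiness 0
J2: 2→9, due 17, tardiness 0
J3: 9→12, due 11, tardiness 1
J4: 12→17, due 18, tardiness 0
Late orders: 1.

1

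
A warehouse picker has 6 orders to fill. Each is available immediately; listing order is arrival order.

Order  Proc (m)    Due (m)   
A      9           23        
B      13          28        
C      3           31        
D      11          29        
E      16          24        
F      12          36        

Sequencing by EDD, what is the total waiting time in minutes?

EDD (increasing due date): A E B D C F.
A: waits 0, runs 0→9
E: waits 9, runs 9→25
B: waits 25, runs 25→38
D: waits 38, runs 38→49
C: waits 49, runs 49→52
F: waits 52, runs 52→64
Sum = 0+9+25+38+49+52 = 173.

173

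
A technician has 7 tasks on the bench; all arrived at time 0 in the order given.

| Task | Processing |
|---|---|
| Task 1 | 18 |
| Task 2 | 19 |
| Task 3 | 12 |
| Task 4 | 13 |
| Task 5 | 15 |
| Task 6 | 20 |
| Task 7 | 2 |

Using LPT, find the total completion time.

469

LPT (decreasing processing time): Task 6 Task 2 Task 1 Task 5 Task 4 Task 3 Task 7.
Task 6: 0→20
Task 2: 20→39
Task 1: 39→57
Task 5: 57→72
Task 4: 72→85
Task 3: 85→97
Task 7: 97→99
Sum = 20+39+57+72+85+97+99 = 469.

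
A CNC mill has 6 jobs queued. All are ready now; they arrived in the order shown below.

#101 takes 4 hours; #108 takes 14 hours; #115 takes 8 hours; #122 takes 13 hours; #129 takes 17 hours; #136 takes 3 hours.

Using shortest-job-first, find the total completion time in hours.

154

SPT (increasing processing time): #136 #101 #115 #122 #108 #129.
#136: 0→3
#101: 3→7
#115: 7→15
#122: 15→28
#108: 28→42
#129: 42→59
Sum = 3+7+15+28+42+59 = 154.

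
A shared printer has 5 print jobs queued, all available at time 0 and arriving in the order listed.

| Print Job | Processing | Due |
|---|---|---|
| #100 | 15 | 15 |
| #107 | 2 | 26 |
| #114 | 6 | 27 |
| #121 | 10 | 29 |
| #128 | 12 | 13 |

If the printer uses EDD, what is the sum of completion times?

EDD (increasing due date): #128 #100 #107 #114 #121.
#128: 0→12
#100: 12→27
#107: 27→29
#114: 29→35
#121: 35→45
Sum = 12+27+29+35+45 = 148.

148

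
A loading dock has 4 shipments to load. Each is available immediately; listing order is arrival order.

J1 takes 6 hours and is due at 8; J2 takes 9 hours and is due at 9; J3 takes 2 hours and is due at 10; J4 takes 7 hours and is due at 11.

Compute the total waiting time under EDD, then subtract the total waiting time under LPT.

EDD (increasing due date): J1 J2 J3 J4.
J1: waits 0, runs 0→6
J2: waits 6, runs 6→15
J3: waits 15, runs 15→17
J4: waits 17, runs 17→24
Sum = 0+6+15+17 = 38.
LPT (decreasing processing time): J2 J4 J1 J3.
J2: waits 0, runs 0→9
J4: waits 9, runs 9→16
J1: waits 16, runs 16→22
J3: waits 22, runs 22→24
Sum = 0+9+16+22 = 47.
Difference = 38 − 47 = -9.

-9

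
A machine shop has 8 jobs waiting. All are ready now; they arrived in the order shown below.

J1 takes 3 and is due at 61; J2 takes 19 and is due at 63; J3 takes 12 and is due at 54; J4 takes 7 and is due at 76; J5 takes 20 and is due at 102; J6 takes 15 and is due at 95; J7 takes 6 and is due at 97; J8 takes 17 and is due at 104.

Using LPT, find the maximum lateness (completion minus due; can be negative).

LPT (decreasing processing time): J5 J2 J8 J6 J3 J4 J7 J1.
J5: 0→20, due 102, lateness -82
J2: 20→39, due 63, lateness -24
J8: 39→56, due 104, lateness -48
J6: 56→71, due 95, lateness -24
J3: 71→83, due 54, lateness 29
J4: 83→90, due 76, lateness 14
J7: 90→96, due 97, lateness -1
J1: 96→99, due 61, lateness 38
Maximum = 38.

38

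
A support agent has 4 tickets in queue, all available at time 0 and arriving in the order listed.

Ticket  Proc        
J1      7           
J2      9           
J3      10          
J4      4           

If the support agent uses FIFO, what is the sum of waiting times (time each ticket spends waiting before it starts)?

49

FIFO (arrival order): J1 J2 J3 J4.
J1: waits 0, runs 0→7
J2: waits 7, runs 7→16
J3: waits 16, runs 16→26
J4: waits 26, runs 26→30
Sum = 0+7+16+26 = 49.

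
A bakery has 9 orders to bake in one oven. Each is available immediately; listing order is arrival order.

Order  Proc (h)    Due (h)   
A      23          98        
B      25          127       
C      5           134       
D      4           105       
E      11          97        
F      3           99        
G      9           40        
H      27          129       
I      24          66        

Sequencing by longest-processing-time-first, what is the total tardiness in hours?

158

LPT (decreasing processing time): H B I A E G C D F.
H: 0→27, due 129, tardiness 0
B: 27→52, due 127, tardiness 0
I: 52→76, due 66, tardiness 10
A: 76→99, due 98, tardiness 1
E: 99→110, due 97, tardiness 13
G: 110→119, due 40, tardiness 79
C: 119→124, due 134, tardiness 0
D: 124→128, due 105, tardiness 23
F: 128→131, due 99, tardiness 32
Sum = 0+0+10+1+13+79+0+23+32 = 158.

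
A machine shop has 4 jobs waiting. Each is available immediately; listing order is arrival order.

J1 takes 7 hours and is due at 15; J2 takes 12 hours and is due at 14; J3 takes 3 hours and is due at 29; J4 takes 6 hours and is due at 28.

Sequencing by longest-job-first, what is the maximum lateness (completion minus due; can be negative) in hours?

4

LPT (decreasing processing time): J2 J1 J4 J3.
J2: 0→12, due 14, lateness -2
J1: 12→19, due 15, lateness 4
J4: 19→25, due 28, lateness -3
J3: 25→28, due 29, lateness -1
Maximum = 4.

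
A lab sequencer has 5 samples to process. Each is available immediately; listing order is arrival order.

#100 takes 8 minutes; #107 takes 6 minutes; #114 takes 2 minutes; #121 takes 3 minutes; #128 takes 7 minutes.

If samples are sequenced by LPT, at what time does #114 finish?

26

LPT (decreasing processing time): #100 #128 #107 #121 #114.
#100: 0→8
#128: 8→15
#107: 15→21
#121: 21→24
#114: 24→26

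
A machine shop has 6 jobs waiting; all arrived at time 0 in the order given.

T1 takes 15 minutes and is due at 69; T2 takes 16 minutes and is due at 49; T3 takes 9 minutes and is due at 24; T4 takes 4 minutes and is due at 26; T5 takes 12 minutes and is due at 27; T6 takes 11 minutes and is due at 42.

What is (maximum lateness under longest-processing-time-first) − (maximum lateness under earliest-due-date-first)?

LPT (decreasing processing time): T2 T1 T5 T6 T3 T4.
T2: 0→16, due 49, lateness -33
T1: 16→31, due 69, lateness -38
T5: 31→43, due 27, lateness 16
T6: 43→54, due 42, lateness 12
T3: 54→63, due 24, lateness 39
T4: 63→67, due 26, lateness 41
Maximum = 41.
EDD (increasing due date): T3 T4 T5 T6 T2 T1.
T3: 0→9, due 24, lateness -15
T4: 9→13, due 26, lateness -13
T5: 13→25, due 27, lateness -2
T6: 25→36, due 42, lateness -6
T2: 36→52, due 49, lateness 3
T1: 52→67, due 69, lateness -2
Maximum = 3.
Difference = 41 − 3 = 38.

38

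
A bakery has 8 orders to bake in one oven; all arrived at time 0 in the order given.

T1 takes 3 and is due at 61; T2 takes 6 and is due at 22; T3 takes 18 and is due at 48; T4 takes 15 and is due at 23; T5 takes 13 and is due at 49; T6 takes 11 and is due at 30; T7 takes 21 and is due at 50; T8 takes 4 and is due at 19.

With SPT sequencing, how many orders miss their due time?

3

SPT (increasing processing time): T1 T8 T2 T6 T5 T4 T3 T7.
T1: 0→3, due 61, tardiness 0
T8: 3→7, due 19, tardiness 0
T2: 7→13, due 22, tardiness 0
T6: 13→24, due 30, tardiness 0
T5: 24→37, due 49, tardiness 0
T4: 37→52, due 23, tardiness 29
T3: 52→70, due 48, tardiness 22
T7: 70→91, due 50, tardiness 41
Late orders: 3.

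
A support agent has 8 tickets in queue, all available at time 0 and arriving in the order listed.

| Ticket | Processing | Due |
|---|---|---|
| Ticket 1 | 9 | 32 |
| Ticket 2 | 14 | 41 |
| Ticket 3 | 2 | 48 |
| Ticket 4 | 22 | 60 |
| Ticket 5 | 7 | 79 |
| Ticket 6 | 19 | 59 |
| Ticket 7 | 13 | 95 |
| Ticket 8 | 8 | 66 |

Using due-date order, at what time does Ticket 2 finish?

EDD (increasing due date): Ticket 1 Ticket 2 Ticket 3 Ticket 6 Ticket 4 Ticket 8 Ticket 5 Ticket 7.
Ticket 1: 0→9
Ticket 2: 9→23

23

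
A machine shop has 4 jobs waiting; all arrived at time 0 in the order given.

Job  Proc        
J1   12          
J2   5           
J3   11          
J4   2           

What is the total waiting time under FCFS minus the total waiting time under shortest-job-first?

30

FIFO (arrival order): J1 J2 J3 J4.
J1: waits 0, runs 0→12
J2: waits 12, runs 12→17
J3: waits 17, runs 17→28
J4: waits 28, runs 28→30
Sum = 0+12+17+28 = 57.
SPT (increasing processing time): J4 J2 J3 J1.
J4: waits 0, runs 0→2
J2: waits 2, runs 2→7
J3: waits 7, runs 7→18
J1: waits 18, runs 18→30
Sum = 0+2+7+18 = 27.
Difference = 57 − 27 = 30.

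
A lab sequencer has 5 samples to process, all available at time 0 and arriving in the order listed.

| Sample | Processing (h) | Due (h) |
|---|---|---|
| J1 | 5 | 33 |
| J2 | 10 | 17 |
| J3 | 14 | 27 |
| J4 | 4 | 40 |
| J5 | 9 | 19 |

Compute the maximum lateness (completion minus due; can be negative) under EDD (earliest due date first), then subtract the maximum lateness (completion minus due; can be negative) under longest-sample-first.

EDD (increasing due date): J2 J5 J3 J1 J4.
J2: 0→10, due 17, lateness -7
J5: 10→19, due 19, lateness 0
J3: 19→33, due 27, lateness 6
J1: 33→38, due 33, lateness 5
J4: 38→42, due 40, lateness 2
Maximum = 6.
LPT (decreasing processing time): J3 J2 J5 J1 J4.
J3: 0→14, due 27, lateness -13
J2: 14→24, due 17, lateness 7
J5: 24→33, due 19, lateness 14
J1: 33→38, due 33, lateness 5
J4: 38→42, due 40, lateness 2
Maximum = 14.
Difference = 6 − 14 = -8.

-8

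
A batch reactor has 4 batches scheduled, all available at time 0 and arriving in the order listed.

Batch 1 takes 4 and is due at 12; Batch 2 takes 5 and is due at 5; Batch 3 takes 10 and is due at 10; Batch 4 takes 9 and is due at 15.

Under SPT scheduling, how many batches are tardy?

SPT (increasing processing time): Batch 1 Batch 2 Batch 4 Batch 3.
Batch 1: 0→4, due 12, tardiness 0
Batch 2: 4→9, due 5, tardiness 4
Batch 4: 9→18, due 15, tardiness 3
Batch 3: 18→28, due 10, tardiness 18
Late batches: 3.

3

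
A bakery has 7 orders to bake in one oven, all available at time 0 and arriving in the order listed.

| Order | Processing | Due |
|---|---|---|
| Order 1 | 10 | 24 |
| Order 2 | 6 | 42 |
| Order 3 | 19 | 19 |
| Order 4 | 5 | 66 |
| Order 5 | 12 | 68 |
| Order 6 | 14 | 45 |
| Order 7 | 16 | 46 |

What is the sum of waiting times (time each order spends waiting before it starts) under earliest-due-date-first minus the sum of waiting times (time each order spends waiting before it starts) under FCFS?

EDD (increasing due date): Order 3 Order 1 Order 2 Order 6 Order 7 Order 4 Order 5.
Order 3: waits 0, runs 0→19
Order 1: waits 19, runs 19→29
Order 2: waits 29, runs 29→35
Order 6: waits 35, runs 35→49
Order 7: waits 49, runs 49→65
Order 4: waits 65, runs 65→70
Order 5: waits 70, runs 70→82
Sum = 0+19+29+35+49+65+70 = 267.
FIFO (arrival order): Order 1 Order 2 Order 3 Order 4 Order 5 Order 6 Order 7.
Order 1: waits 0, runs 0→10
Order 2: waits 10, runs 10→16
Order 3: waits 16, runs 16→35
Order 4: waits 35, runs 35→40
Order 5: waits 40, runs 40→52
Order 6: waits 52, runs 52→66
Order 7: waits 66, runs 66→82
Sum = 0+10+16+35+40+52+66 = 219.
Difference = 267 − 219 = 48.

48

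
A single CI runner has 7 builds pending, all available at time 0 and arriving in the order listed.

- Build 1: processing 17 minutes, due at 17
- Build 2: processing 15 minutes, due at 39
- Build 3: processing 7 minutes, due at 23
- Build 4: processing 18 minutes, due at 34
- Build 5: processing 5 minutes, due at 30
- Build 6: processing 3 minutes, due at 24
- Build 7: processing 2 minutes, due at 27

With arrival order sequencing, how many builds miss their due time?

5

FIFO (arrival order): Build 1 Build 2 Build 3 Build 4 Build 5 Build 6 Build 7.
Build 1: 0→17, due 17, tardiness 0
Build 2: 17→32, due 39, tardiness 0
Build 3: 32→39, due 23, tardiness 16
Build 4: 39→57, due 34, tardiness 23
Build 5: 57→62, due 30, tardiness 32
Build 6: 62→65, due 24, tardiness 41
Build 7: 65→67, due 27, tardiness 40
Late builds: 5.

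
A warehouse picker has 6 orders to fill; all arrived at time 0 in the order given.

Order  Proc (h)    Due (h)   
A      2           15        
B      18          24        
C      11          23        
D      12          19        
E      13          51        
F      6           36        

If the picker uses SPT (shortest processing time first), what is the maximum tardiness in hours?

38

SPT (increasing processing time): A F C D E B.
A: 0→2, due 15, tardiness 0
F: 2→8, due 36, tardiness 0
C: 8→19, due 23, tardiness 0
D: 19→31, due 19, tardiness 12
E: 31→44, due 51, tardiness 0
B: 44→62, due 24, tardiness 38
Maximum = 38.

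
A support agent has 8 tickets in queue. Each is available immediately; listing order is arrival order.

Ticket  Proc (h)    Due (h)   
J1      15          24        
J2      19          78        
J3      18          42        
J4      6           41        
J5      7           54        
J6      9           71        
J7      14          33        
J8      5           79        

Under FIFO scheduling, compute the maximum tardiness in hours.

FIFO (arrival order): J1 J2 J3 J4 J5 J6 J7 J8.
J1: 0→15, due 24, tardiness 0
J2: 15→34, due 78, tardiness 0
J3: 34→52, due 42, tardiness 10
J4: 52→58, due 41, tardiness 17
J5: 58→65, due 54, tardiness 11
J6: 65→74, due 71, tardiness 3
J7: 74→88, due 33, tardiness 55
J8: 88→93, due 79, tardiness 14
Maximum = 55.

55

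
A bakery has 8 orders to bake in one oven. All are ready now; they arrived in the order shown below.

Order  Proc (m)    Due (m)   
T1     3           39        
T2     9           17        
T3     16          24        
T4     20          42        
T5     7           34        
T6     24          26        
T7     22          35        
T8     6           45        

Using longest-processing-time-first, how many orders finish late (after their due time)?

7

LPT (decreasing processing time): T6 T7 T4 T3 T2 T5 T8 T1.
T6: 0→24, due 26, tardiness 0
T7: 24→46, due 35, tardiness 11
T4: 46→66, due 42, tardiness 24
T3: 66→82, due 24, tardiness 58
T2: 82→91, due 17, tardiness 74
T5: 91→98, due 34, tardiness 64
T8: 98→104, due 45, tardiness 59
T1: 104→107, due 39, tardiness 68
Late orders: 7.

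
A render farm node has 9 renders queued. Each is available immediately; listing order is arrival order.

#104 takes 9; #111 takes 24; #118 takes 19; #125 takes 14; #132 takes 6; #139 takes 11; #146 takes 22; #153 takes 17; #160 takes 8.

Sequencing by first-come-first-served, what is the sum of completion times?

672

FIFO (arrival order): #104 #111 #118 #125 #132 #139 #146 #153 #160.
#104: 0→9
#111: 9→33
#118: 33→52
#125: 52→66
#132: 66→72
#139: 72→83
#146: 83→105
#153: 105→122
#160: 122→130
Sum = 9+33+52+66+72+83+105+122+130 = 672.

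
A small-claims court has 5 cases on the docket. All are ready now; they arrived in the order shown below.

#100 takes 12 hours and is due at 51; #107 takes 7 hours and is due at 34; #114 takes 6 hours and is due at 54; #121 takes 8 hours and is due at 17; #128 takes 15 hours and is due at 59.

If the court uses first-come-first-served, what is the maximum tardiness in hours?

16

FIFO (arrival order): #100 #107 #114 #121 #128.
#100: 0→12, due 51, tardiness 0
#107: 12→19, due 34, tardiness 0
#114: 19→25, due 54, tardiness 0
#121: 25→33, due 17, tardiness 16
#128: 33→48, due 59, tardiness 0
Maximum = 16.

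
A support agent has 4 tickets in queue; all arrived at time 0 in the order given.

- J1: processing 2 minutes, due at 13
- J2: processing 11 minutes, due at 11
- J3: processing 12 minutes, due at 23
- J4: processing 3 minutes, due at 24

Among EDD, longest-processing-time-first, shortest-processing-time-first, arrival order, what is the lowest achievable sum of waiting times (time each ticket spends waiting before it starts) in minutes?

23

EDD (increasing due date): J2 J1 J3 J4.
J2: waits 0, runs 0→11
J1: waits 11, runs 11→13
J3: waits 13, runs 13→25
J4: waits 25, runs 25→28
Sum = 0+11+13+25 = 49.
LPT (decreasing processing time): J3 J2 J4 J1.
J3: waits 0, runs 0→12
J2: waits 12, runs 12→23
J4: waits 23, runs 23→26
J1: waits 26, runs 26→28
Sum = 0+12+23+26 = 61.
SPT (increasing processing time): J1 J4 J2 J3.
J1: waits 0, runs 0→2
J4: waits 2, runs 2→5
J2: waits 5, runs 5→16
J3: waits 16, runs 16→28
Sum = 0+2+5+16 = 23.
FIFO (arrival order): J1 J2 J3 J4.
J1: waits 0, runs 0→2
J2: waits 2, runs 2→13
J3: waits 13, runs 13→25
J4: waits 25, runs 25→28
Sum = 0+2+13+25 = 40.
EDD 49, LPT 61, SPT 23, FIFO 40 → minimum 23.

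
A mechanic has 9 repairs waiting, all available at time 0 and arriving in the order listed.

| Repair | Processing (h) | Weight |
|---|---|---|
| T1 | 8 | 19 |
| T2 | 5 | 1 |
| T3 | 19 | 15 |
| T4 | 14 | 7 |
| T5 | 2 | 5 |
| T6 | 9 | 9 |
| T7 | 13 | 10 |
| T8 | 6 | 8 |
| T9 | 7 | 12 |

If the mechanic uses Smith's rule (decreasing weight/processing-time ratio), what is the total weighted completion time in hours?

2910

WSPT (decreasing weight/processing-time ratio): T5 T1 T9 T8 T6 T3 T7 T4 T2.
T5: finishes 2, weight 5, w·C = 10
T1: finishes 10, weight 19, w·C = 190
T9: finishes 17, weight 12, w·C = 204
T8: finishes 23, weight 8, w·C = 184
T6: finishes 32, weight 9, w·C = 288
T3: finishes 51, weight 15, w·C = 765
T7: finishes 64, weight 10, w·C = 640
T4: finishes 78, weight 7, w·C = 546
T2: finishes 83, weight 1, w·C = 83
Sum = 10+190+204+184+288+765+640+546+83 = 2910.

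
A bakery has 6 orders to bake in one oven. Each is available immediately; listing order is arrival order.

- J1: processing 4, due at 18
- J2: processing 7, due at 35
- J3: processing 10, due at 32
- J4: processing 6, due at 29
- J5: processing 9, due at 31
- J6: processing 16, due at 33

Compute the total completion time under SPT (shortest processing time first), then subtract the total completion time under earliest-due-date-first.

-14

SPT (increasing processing time): J1 J4 J2 J5 J3 J6.
J1: 0→4
J4: 4→10
J2: 10→17
J5: 17→26
J3: 26→36
J6: 36→52
Sum = 4+10+17+26+36+52 = 145.
EDD (increasing due date): J1 J4 J5 J3 J6 J2.
J1: 0→4
J4: 4→10
J5: 10→19
J3: 19→29
J6: 29→45
J2: 45→52
Sum = 4+10+19+29+45+52 = 159.
Difference = 145 − 159 = -14.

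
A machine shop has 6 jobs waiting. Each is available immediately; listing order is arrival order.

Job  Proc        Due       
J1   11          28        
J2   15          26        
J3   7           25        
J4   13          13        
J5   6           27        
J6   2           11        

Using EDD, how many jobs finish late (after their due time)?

4

EDD (increasing due date): J6 J4 J3 J2 J5 J1.
J6: 0→2, due 11, tardiness 0
J4: 2→15, due 13, tardiness 2
J3: 15→22, due 25, tardiness 0
J2: 22→37, due 26, tardiness 11
J5: 37→43, due 27, tardiness 16
J1: 43→54, due 28, tardiness 26
Late jobs: 4.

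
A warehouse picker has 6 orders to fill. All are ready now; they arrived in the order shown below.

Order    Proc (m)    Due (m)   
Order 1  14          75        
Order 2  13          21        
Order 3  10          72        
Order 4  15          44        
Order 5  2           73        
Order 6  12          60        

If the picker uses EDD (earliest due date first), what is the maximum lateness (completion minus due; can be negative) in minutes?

-8

EDD (increasing due date): Order 2 Order 4 Order 6 Order 3 Order 5 Order 1.
Order 2: 0→13, due 21, lateness -8
Order 4: 13→28, due 44, lateness -16
Order 6: 28→40, due 60, lateness -20
Order 3: 40→50, due 72, lateness -22
Order 5: 50→52, due 73, lateness -21
Order 1: 52→66, due 75, lateness -9
Maximum = -8.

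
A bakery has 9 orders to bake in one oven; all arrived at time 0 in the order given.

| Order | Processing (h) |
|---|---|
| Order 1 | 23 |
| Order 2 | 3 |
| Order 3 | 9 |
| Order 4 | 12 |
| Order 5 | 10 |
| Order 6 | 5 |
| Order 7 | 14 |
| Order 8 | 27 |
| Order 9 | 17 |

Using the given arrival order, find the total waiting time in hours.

FIFO (arrival order): Order 1 Order 2 Order 3 Order 4 Order 5 Order 6 Order 7 Order 8 Order 9.
Order 1: waits 0, runs 0→23
Order 2: waits 23, runs 23→26
Order 3: waits 26, runs 26→35
Order 4: waits 35, runs 35→47
Order 5: waits 47, runs 47→57
Order 6: waits 57, runs 57→62
Order 7: waits 62, runs 62→76
Order 8: waits 76, runs 76→103
Order 9: waits 103, runs 103→120
Sum = 0+23+26+35+47+57+62+76+103 = 429.

429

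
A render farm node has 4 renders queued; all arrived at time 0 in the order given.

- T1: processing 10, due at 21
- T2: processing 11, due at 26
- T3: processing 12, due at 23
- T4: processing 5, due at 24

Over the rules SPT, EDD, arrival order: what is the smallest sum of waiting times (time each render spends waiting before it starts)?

SPT (increasing processing time): T4 T1 T2 T3.
T4: waits 0, runs 0→5
T1: waits 5, runs 5→15
T2: waits 15, runs 15→26
T3: waits 26, runs 26→38
Sum = 0+5+15+26 = 46.
EDD (increasing due date): T1 T3 T4 T2.
T1: waits 0, runs 0→10
T3: waits 10, runs 10→22
T4: waits 22, runs 22→27
T2: waits 27, runs 27→38
Sum = 0+10+22+27 = 59.
FIFO (arrival order): T1 T2 T3 T4.
T1: waits 0, runs 0→10
T2: waits 10, runs 10→21
T3: waits 21, runs 21→33
T4: waits 33, runs 33→38
Sum = 0+10+21+33 = 64.
SPT 46, EDD 59, FIFO 64 → minimum 46.

46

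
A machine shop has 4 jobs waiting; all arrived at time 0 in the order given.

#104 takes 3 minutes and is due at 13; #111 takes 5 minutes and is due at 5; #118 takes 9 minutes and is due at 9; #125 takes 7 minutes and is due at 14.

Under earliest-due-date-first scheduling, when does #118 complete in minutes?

EDD (increasing due date): #111 #118 #104 #125.
#111: 0→5
#118: 5→14

14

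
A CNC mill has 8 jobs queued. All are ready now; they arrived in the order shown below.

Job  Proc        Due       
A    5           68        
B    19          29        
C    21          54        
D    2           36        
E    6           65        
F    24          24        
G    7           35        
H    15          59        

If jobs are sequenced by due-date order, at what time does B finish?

EDD (increasing due date): F B G D C H E A.
F: 0→24
B: 24→43

43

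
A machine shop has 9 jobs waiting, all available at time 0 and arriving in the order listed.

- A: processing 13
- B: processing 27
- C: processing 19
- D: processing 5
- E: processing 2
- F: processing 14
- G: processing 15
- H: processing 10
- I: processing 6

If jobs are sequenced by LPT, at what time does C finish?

46

LPT (decreasing processing time): B C G F A H I D E.
B: 0→27
C: 27→46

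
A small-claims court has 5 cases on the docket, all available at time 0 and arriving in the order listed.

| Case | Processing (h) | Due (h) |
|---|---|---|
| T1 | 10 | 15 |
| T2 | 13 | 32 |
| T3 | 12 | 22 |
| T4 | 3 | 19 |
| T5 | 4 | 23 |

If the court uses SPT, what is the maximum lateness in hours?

10

SPT (increasing processing time): T4 T5 T1 T3 T2.
T4: 0→3, due 19, lateness -16
T5: 3→7, due 23, lateness -16
T1: 7→17, due 15, lateness 2
T3: 17→29, due 22, lateness 7
T2: 29→42, due 32, lateness 10
Maximum = 10.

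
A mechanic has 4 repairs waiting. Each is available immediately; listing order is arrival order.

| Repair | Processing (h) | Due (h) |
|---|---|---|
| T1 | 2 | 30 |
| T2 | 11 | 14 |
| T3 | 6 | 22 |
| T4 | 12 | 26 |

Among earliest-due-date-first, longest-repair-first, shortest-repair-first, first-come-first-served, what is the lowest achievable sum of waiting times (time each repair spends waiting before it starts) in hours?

EDD (increasing due date): T2 T3 T4 T1.
T2: waits 0, runs 0→11
T3: waits 11, runs 11→17
T4: waits 17, runs 17→29
T1: waits 29, runs 29→31
Sum = 0+11+17+29 = 57.
LPT (decreasing processing time): T4 T2 T3 T1.
T4: waits 0, runs 0→12
T2: waits 12, runs 12→23
T3: waits 23, runs 23→29
T1: waits 29, runs 29→31
Sum = 0+12+23+29 = 64.
SPT (increasing processing time): T1 T3 T2 T4.
T1: waits 0, runs 0→2
T3: waits 2, runs 2→8
T2: waits 8, runs 8→19
T4: waits 19, runs 19→31
Sum = 0+2+8+19 = 29.
FIFO (arrival order): T1 T2 T3 T4.
T1: waits 0, runs 0→2
T2: waits 2, runs 2→13
T3: waits 13, runs 13→19
T4: waits 19, runs 19→31
Sum = 0+2+13+19 = 34.
EDD 57, LPT 64, SPT 29, FIFO 34 → minimum 29.

29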